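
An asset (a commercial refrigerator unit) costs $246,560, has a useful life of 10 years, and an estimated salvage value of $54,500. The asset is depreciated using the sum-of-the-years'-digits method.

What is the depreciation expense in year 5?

Depreciable base = $246,560 − $54,500 = $192,060.
Sum of the years' digits = 10+9+8+7+6+5+4+3+2+1 = 55.
Year 1: $192,060 × 10/55 = $34,920. Book value $211,640.
Year 2: $192,060 × 9/55 = $31,428. Book value $180,212.
Year 3: $192,060 × 8/55 = $27,936. Book value $152,276.
Year 4: $192,060 × 7/55 = $24,444. Book value $127,832.
Year 5: $192,060 × 6/55 = $20,952. Book value $106,880.

$20,952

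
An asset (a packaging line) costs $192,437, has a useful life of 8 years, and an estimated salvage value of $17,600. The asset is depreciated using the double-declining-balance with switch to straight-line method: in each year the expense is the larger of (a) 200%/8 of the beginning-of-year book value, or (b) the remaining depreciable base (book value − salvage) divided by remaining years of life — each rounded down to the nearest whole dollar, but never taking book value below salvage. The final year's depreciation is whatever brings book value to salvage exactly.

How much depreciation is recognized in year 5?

Depreciable base = $192,437 − $17,600 = $174,837.
Year 1: DB = ⌊$192,437 × 200%/8⌋ = $48,109; SL = ⌊$174,837/8⌋ = $21,854 → take DB $48,109. Book value $144,328.
Year 2: DB = ⌊$144,328 × 200%/8⌋ = $36,082; SL = ⌊$126,728/7⌋ = $18,104 → take DB $36,082. Book value $108,246.
Year 3: DB = ⌊$108,246 × 200%/8⌋ = $27,061; SL = ⌊$90,646/6⌋ = $15,107 → take DB $27,061. Book value $81,185.
Year 4: DB = ⌊$81,185 × 200%/8⌋ = $20,296; SL = ⌊$63,585/5⌋ = $12,717 → take DB $20,296. Book value $60,889.
Year 5: DB = ⌊$60,889 × 200%/8⌋ = $15,222; SL = ⌊$43,289/4⌋ = $10,822 → take DB $15,222. Book value $45,667.

$15,222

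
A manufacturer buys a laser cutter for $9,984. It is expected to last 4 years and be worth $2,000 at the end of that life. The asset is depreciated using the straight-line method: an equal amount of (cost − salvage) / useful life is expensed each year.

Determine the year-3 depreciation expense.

Depreciable base = $9,984 − $2,000 = $7,984.
Annual expense = $7,984 / 4 = $1,996.

$1,996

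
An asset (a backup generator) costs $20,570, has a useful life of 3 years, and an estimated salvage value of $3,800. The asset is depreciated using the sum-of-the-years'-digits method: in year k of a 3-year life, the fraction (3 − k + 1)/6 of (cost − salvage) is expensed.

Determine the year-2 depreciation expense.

Depreciable base = $20,570 − $3,800 = $16,770.
Sum of the years' digits = 3+2+1 = 6.
Year 1: $16,770 × 3/6 = $8,385. Book value $12,185.
Year 2: $16,770 × 2/6 = $5,590. Book value $6,595.

$5,590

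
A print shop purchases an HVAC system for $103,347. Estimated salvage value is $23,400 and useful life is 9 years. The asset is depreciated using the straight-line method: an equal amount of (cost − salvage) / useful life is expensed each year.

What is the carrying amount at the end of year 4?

Depreciable base = $103,347 − $23,400 = $79,947.
Annual expense = $79,947 / 9 = $8,883.
End of year 1: book value $94,464.
End of year 2: book value $85,581.
End of year 3: book value $76,698.
End of year 4: book value $67,815.

$67,815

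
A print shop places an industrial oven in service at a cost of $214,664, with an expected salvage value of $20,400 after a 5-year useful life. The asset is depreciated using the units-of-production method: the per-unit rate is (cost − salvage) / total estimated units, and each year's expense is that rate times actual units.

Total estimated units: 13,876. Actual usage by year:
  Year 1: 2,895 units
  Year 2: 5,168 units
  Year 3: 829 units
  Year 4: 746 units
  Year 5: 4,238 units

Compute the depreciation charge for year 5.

$59,332

Depreciable base = $214,664 − $20,400 = $194,264.
Rate = $194,264 / 13,876 units = $14 per unit.
Year 1: 2,895 × $14 = $40,530. Book value $174,134.
Year 2: 5,168 × $14 = $72,352. Book value $101,782.
Year 3: 829 × $14 = $11,606. Book value $90,176.
Year 4: 746 × $14 = $10,444. Book value $79,732.
Year 5: 4,238 × $14 = $59,332. Book value $20,400.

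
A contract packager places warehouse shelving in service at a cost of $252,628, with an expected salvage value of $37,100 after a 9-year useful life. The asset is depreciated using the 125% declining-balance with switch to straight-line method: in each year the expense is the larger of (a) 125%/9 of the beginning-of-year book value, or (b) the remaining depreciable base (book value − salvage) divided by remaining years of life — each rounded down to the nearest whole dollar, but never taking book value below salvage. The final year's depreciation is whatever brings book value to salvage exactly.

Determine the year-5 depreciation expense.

$20,361

Depreciable base = $252,628 − $37,100 = $215,528.
Year 1: DB = ⌊$252,628 × 125%/9⌋ = $35,087; SL = ⌊$215,528/9⌋ = $23,947 → take DB $35,087. Book value $217,541.
Year 2: DB = ⌊$217,541 × 125%/9⌋ = $30,214; SL = ⌊$180,441/8⌋ = $22,555 → take DB $30,214. Book value $187,327.
Year 3: DB = ⌊$187,327 × 125%/9⌋ = $26,017; SL = ⌊$150,227/7⌋ = $21,461 → take DB $26,017. Book value $161,310.
Year 4: DB = ⌊$161,310 × 125%/9⌋ = $22,404; SL = ⌊$124,210/6⌋ = $20,701 → take DB $22,404. Book value $138,906.
Year 5: DB = ⌊$138,906 × 125%/9⌋ = $19,292; SL = ⌊$101,806/5⌋ = $20,361 → take SL $20,361. Book value $118,545.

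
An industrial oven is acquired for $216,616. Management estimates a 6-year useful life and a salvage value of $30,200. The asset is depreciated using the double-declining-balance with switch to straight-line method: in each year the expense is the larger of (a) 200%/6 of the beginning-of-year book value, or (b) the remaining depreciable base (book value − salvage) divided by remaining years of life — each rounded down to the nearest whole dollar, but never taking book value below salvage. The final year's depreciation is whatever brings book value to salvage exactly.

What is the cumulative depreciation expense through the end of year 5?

Depreciable base = $216,616 − $30,200 = $186,416.
Year 1: DB = ⌊$216,616 × 200%/6⌋ = $72,205; SL = ⌊$186,416/6⌋ = $31,069 → take DB $72,205. Book value $144,411.
Year 2: DB = ⌊$144,411 × 200%/6⌋ = $48,137; SL = ⌊$114,211/5⌋ = $22,842 → take DB $48,137. Book value $96,274.
Year 3: DB = ⌊$96,274 × 200%/6⌋ = $32,091; SL = ⌊$66,074/4⌋ = $16,518 → take DB $32,091. Book value $64,183.
Year 4: DB = ⌊$64,183 × 200%/6⌋ = $21,394; SL = ⌊$33,983/3⌋ = $11,327 → take DB $21,394. Book value $42,789.
Year 5: DB = ⌊$42,789 × 200%/6⌋ = $14,263; SL = ⌊$12,589/2⌋ = $6,294 → take DB $14,263, capped at $12,589. Book value $30,200.
Accumulated through year 5 = $216,616 − $30,200 = $186,416.

$186,416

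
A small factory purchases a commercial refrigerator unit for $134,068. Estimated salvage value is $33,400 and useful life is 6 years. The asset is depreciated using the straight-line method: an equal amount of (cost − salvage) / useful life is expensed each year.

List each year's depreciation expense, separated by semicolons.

Depreciable base = $134,068 − $33,400 = $100,668.
Annual expense = $100,668 / 6 = $16,778.
End of year 1: book value $117,290.
End of year 2: book value $100,512.
End of year 3: book value $83,734.
End of year 4: book value $66,956.
End of year 5: book value $50,178.
End of year 6: book value $33,400.

$16,778; $16,778; $16,778; $16,778; $16,778; $16,778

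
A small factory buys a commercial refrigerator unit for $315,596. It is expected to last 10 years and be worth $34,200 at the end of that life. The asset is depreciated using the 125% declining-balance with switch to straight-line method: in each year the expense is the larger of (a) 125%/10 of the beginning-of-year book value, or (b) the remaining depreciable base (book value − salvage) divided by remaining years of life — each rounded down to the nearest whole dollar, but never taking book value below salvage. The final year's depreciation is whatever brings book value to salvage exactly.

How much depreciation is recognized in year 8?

Depreciable base = $315,596 − $34,200 = $281,396.
Year 1: DB = ⌊$315,596 × 125%/10⌋ = $39,449; SL = ⌊$281,396/10⌋ = $28,139 → take DB $39,449. Book value $276,147.
Year 2: DB = ⌊$276,147 × 125%/10⌋ = $34,518; SL = ⌊$241,947/9⌋ = $26,883 → take DB $34,518. Book value $241,629.
Year 3: DB = ⌊$241,629 × 125%/10⌋ = $30,203; SL = ⌊$207,429/8⌋ = $25,928 → take DB $30,203. Book value $211,426.
Year 4: DB = ⌊$211,426 × 125%/10⌋ = $26,428; SL = ⌊$177,226/7⌋ = $25,318 → take DB $26,428. Book value $184,998.
Year 5: DB = ⌊$184,998 × 125%/10⌋ = $23,124; SL = ⌊$150,798/6⌋ = $25,133 → take SL $25,133. Book value $159,865.
Year 6: DB = ⌊$159,865 × 125%/10⌋ = $19,983; SL = ⌊$125,665/5⌋ = $25,133 → take SL $25,133. Book value $134,732.
Year 7: DB = ⌊$134,732 × 125%/10⌋ = $16,841; SL = ⌊$100,532/4⌋ = $25,133 → take SL $25,133. Book value $109,599.
Year 8: DB = ⌊$109,599 × 125%/10⌋ = $13,699; SL = ⌊$75,399/3⌋ = $25,133 → take SL $25,133. Book value $84,466.

$25,133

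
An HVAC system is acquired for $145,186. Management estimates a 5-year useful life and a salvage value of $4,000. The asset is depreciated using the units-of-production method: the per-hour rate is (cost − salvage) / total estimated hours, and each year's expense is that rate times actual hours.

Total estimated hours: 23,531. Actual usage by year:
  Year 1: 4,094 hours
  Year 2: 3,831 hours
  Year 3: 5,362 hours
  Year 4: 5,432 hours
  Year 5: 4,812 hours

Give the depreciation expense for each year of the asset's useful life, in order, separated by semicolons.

$24,564; $22,986; $32,172; $32,592; $28,872

Depreciable base = $145,186 − $4,000 = $141,186.
Rate = $141,186 / 23,531 hours = $6 per hour.
Year 1: 4,094 × $6 = $24,564. Book value $120,622.
Year 2: 3,831 × $6 = $22,986. Book value $97,636.
Year 3: 5,362 × $6 = $32,172. Book value $65,464.
Year 4: 5,432 × $6 = $32,592. Book value $32,872.
Year 5: 4,812 × $6 = $28,872. Book value $4,000.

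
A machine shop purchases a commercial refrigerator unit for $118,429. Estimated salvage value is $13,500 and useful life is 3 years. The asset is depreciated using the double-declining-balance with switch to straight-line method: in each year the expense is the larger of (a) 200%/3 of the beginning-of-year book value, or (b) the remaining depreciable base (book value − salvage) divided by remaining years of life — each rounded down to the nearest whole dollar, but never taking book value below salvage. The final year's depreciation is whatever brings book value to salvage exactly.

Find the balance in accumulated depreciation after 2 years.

$104,929

Depreciable base = $118,429 − $13,500 = $104,929.
Year 1: DB = ⌊$118,429 × 200%/3⌋ = $78,952; SL = ⌊$104,929/3⌋ = $34,976 → take DB $78,952. Book value $39,477.
Year 2: DB = ⌊$39,477 × 200%/3⌋ = $26,318; SL = ⌊$25,977/2⌋ = $12,988 → take DB $26,318, capped at $25,977. Book value $13,500.
Accumulated through year 2 = $118,429 − $13,500 = $104,929.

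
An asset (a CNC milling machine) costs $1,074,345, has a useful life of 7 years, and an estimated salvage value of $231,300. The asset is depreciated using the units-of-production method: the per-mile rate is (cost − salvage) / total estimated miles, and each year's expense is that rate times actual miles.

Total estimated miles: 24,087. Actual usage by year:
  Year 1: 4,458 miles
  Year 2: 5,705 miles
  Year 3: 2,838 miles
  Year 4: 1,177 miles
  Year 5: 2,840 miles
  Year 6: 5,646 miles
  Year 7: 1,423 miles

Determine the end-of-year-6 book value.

$281,105

Depreciable base = $1,074,345 − $231,300 = $843,045.
Rate = $843,045 / 24,087 miles = $35 per mile.
Year 1: 4,458 × $35 = $156,030. Book value $918,315.
Year 2: 5,705 × $35 = $199,675. Book value $718,640.
Year 3: 2,838 × $35 = $99,330. Book value $619,310.
Year 4: 1,177 × $35 = $41,195. Book value $578,115.
Year 5: 2,840 × $35 = $99,400. Book value $478,715.
Year 6: 5,646 × $35 = $197,610. Book value $281,105.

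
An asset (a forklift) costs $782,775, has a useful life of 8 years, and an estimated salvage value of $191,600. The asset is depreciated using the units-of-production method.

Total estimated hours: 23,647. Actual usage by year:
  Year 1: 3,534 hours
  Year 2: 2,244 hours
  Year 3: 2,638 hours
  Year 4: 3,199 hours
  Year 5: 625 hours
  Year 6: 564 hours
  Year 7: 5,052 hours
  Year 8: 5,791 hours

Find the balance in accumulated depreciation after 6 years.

Depreciable base = $782,775 − $191,600 = $591,175.
Rate = $591,175 / 23,647 hours = $25 per hour.
Year 1: 3,534 × $25 = $88,350. Book value $694,425.
Year 2: 2,244 × $25 = $56,100. Book value $638,325.
Year 3: 2,638 × $25 = $65,950. Book value $572,375.
Year 4: 3,199 × $25 = $79,975. Book value $492,400.
Year 5: 625 × $25 = $15,625. Book value $476,775.
Year 6: 564 × $25 = $14,100. Book value $462,675.
Accumulated through year 6 = $782,775 − $462,675 = $320,100.

$320,100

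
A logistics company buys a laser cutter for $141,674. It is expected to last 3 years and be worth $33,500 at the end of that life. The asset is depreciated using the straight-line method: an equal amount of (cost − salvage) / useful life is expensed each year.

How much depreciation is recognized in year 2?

$36,058

Depreciable base = $141,674 − $33,500 = $108,174.
Annual expense = $108,174 / 3 = $36,058.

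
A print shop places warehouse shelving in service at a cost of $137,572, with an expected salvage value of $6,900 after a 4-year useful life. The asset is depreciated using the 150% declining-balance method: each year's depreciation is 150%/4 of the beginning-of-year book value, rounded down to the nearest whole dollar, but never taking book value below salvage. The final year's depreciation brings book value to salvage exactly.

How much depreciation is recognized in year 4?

$26,688

Depreciable base = $137,572 − $6,900 = $130,672.
Year 1: ⌊$137,572 × 150%/4⌋ = $51,589. Book value $85,983.
Year 2: ⌊$85,983 × 150%/4⌋ = $32,243. Book value $53,740.
Year 3: ⌊$53,740 × 150%/4⌋ = $20,152. Book value $33,588.
Year 4 (final): $33,588 − $6,900 = $26,688. Book value $6,900.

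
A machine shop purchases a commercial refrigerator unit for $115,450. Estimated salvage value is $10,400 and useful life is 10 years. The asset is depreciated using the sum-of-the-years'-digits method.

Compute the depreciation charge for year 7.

Depreciable base = $115,450 − $10,400 = $105,050.
Sum of the years' digits = 10+9+8+7+6+5+4+3+2+1 = 55.
Year 1: $105,050 × 10/55 = $19,100. Book value $96,350.
Year 2: $105,050 × 9/55 = $17,190. Book value $79,160.
Year 3: $105,050 × 8/55 = $15,280. Book value $63,880.
Year 4: $105,050 × 7/55 = $13,370. Book value $50,510.
Year 5: $105,050 × 6/55 = $11,460. Book value $39,050.
Year 6: $105,050 × 5/55 = $9,550. Book value $29,500.
Year 7: $105,050 × 4/55 = $7,640. Book value $21,860.

$7,640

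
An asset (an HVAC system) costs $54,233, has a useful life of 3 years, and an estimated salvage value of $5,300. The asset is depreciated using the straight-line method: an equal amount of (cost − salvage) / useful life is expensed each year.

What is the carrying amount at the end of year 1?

Depreciable base = $54,233 − $5,300 = $48,933.
Annual expense = $48,933 / 3 = $16,311.
End of year 1: book value $37,922.

$37,922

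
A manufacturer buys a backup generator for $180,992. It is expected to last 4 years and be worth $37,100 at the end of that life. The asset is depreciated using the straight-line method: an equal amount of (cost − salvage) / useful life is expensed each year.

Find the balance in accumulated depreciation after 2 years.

Depreciable base = $180,992 − $37,100 = $143,892.
Annual expense = $143,892 / 4 = $35,973.
End of year 1: book value $145,019.
End of year 2: book value $109,046.
Accumulated through year 2 = $180,992 − $109,046 = $71,946.

$71,946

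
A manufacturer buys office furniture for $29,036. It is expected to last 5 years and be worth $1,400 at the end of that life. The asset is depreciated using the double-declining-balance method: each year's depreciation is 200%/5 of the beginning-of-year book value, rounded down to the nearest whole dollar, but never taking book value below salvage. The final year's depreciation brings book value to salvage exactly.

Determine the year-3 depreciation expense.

Depreciable base = $29,036 − $1,400 = $27,636.
Year 1: ⌊$29,036 × 200%/5⌋ = $11,614. Book value $17,422.
Year 2: ⌊$17,422 × 200%/5⌋ = $6,968. Book value $10,454.
Year 3: ⌊$10,454 × 200%/5⌋ = $4,181. Book value $6,273.

$4,181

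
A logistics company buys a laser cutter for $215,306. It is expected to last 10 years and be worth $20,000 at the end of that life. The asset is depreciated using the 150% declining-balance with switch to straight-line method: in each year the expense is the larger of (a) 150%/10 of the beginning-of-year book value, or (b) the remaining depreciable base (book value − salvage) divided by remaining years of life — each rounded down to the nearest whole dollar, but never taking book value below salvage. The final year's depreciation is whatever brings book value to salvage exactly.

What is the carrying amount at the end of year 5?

$95,535

Depreciable base = $215,306 − $20,000 = $195,306.
Year 1: DB = ⌊$215,306 × 150%/10⌋ = $32,295; SL = ⌊$195,306/10⌋ = $19,530 → take DB $32,295. Book value $183,011.
Year 2: DB = ⌊$183,011 × 150%/10⌋ = $27,451; SL = ⌊$163,011/9⌋ = $18,112 → take DB $27,451. Book value $155,560.
Year 3: DB = ⌊$155,560 × 150%/10⌋ = $23,334; SL = ⌊$135,560/8⌋ = $16,945 → take DB $23,334. Book value $132,226.
Year 4: DB = ⌊$132,226 × 150%/10⌋ = $19,833; SL = ⌊$112,226/7⌋ = $16,032 → take DB $19,833. Book value $112,393.
Year 5: DB = ⌊$112,393 × 150%/10⌋ = $16,858; SL = ⌊$92,393/6⌋ = $15,398 → take DB $16,858. Book value $95,535.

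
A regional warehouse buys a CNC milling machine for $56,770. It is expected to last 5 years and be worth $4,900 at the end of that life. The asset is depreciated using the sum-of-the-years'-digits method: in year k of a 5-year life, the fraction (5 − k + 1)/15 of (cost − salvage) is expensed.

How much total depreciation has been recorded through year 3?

$41,496

Depreciable base = $56,770 − $4,900 = $51,870.
Sum of the years' digits = 5+4+3+2+1 = 15.
Year 1: $51,870 × 5/15 = $17,290. Book value $39,480.
Year 2: $51,870 × 4/15 = $13,832. Book value $25,648.
Year 3: $51,870 × 3/15 = $10,374. Book value $15,274.
Accumulated through year 3 = $56,770 − $15,274 = $41,496.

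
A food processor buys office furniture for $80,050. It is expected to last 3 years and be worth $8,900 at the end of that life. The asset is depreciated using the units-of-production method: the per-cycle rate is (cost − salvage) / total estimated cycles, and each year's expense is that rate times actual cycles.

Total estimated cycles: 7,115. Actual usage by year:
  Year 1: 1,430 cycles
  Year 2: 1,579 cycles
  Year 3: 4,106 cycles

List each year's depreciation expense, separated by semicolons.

$14,300; $15,790; $41,060

Depreciable base = $80,050 − $8,900 = $71,150.
Rate = $71,150 / 7,115 cycles = $10 per cycle.
Year 1: 1,430 × $10 = $14,300. Book value $65,750.
Year 2: 1,579 × $10 = $15,790. Book value $49,960.
Year 3: 4,106 × $10 = $41,060. Book value $8,900.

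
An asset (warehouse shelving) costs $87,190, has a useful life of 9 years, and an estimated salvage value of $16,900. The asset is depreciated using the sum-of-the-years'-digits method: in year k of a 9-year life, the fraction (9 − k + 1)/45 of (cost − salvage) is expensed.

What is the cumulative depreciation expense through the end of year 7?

Depreciable base = $87,190 − $16,900 = $70,290.
Sum of the years' digits = 9+8+7+6+5+4+3+2+1 = 45.
Year 1: $70,290 × 9/45 = $14,058. Book value $73,132.
Year 2: $70,290 × 8/45 = $12,496. Book value $60,636.
Year 3: $70,290 × 7/45 = $10,934. Book value $49,702.
Year 4: $70,290 × 6/45 = $9,372. Book value $40,330.
Year 5: $70,290 × 5/45 = $7,810. Book value $32,520.
Year 6: $70,290 × 4/45 = $6,248. Book value $26,272.
Year 7: $70,290 × 3/45 = $4,686. Book value $21,586.
Accumulated through year 7 = $87,190 − $21,586 = $65,604.

$65,604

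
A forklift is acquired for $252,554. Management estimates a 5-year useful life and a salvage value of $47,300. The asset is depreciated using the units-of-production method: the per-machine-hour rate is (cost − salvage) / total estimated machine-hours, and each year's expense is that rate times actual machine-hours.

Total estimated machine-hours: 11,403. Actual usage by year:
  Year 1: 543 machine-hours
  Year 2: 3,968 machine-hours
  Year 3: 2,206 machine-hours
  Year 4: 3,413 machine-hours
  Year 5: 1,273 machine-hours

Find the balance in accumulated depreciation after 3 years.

$120,906

Depreciable base = $252,554 − $47,300 = $205,254.
Rate = $205,254 / 11,403 machine-hours = $18 per machine-hour.
Year 1: 543 × $18 = $9,774. Book value $242,780.
Year 2: 3,968 × $18 = $71,424. Book value $171,356.
Year 3: 2,206 × $18 = $39,708. Book value $131,648.
Accumulated through year 3 = $252,554 − $131,648 = $120,906.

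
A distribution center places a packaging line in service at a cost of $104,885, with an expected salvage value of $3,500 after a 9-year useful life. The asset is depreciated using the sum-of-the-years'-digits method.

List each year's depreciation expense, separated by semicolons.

Depreciable base = $104,885 − $3,500 = $101,385.
Sum of the years' digits = 9+8+7+6+5+4+3+2+1 = 45.
Year 1: $101,385 × 9/45 = $20,277. Book value $84,608.
Year 2: $101,385 × 8/45 = $18,024. Book value $66,584.
Year 3: $101,385 × 7/45 = $15,771. Book value $50,813.
Year 4: $101,385 × 6/45 = $13,518. Book value $37,295.
Year 5: $101,385 × 5/45 = $11,265. Book value $26,030.
Year 6: $101,385 × 4/45 = $9,012. Book value $17,018.
Year 7: $101,385 × 3/45 = $6,759. Book value $10,259.
Year 8: $101,385 × 2/45 = $4,506. Book value $5,753.
Year 9: $101,385 × 1/45 = $2,253. Book value $3,500.

$20,277; $18,024; $15,771; $13,518; $11,265; $9,012; $6,759; $4,506; $2,253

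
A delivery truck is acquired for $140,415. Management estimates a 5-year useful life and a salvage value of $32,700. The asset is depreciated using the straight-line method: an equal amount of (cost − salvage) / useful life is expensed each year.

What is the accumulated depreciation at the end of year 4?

Depreciable base = $140,415 − $32,700 = $107,715.
Annual expense = $107,715 / 5 = $21,543.
End of year 1: book value $118,872.
End of year 2: book value $97,329.
End of year 3: book value $75,786.
End of year 4: book value $54,243.
Accumulated through year 4 = $140,415 − $54,243 = $86,172.

$86,172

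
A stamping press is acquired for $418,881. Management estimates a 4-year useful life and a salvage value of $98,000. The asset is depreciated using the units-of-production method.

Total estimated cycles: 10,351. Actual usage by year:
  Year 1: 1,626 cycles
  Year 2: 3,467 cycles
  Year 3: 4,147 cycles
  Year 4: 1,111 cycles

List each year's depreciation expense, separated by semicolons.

$50,406; $107,477; $128,557; $34,441

Depreciable base = $418,881 − $98,000 = $320,881.
Rate = $320,881 / 10,351 cycles = $31 per cycle.
Year 1: 1,626 × $31 = $50,406. Book value $368,475.
Year 2: 3,467 × $31 = $107,477. Book value $260,998.
Year 3: 4,147 × $31 = $128,557. Book value $132,441.
Year 4: 1,111 × $31 = $34,441. Book value $98,000.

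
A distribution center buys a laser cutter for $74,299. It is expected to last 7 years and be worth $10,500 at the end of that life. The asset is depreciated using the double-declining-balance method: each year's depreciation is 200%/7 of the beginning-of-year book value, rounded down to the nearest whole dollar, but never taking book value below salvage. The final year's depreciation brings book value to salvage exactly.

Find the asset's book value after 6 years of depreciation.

$10,500

Depreciable base = $74,299 − $10,500 = $63,799.
Year 1: ⌊$74,299 × 200%/7⌋ = $21,228. Book value $53,071.
Year 2: ⌊$53,071 × 200%/7⌋ = $15,163. Book value $37,908.
Year 3: ⌊$37,908 × 200%/7⌋ = $10,830. Book value $27,078.
Year 4: ⌊$27,078 × 200%/7⌋ = $7,736. Book value $19,342.
Year 5: ⌊$19,342 × 200%/7⌋ = $5,526. Book value $13,816.
Year 6: ⌊$13,816 × 200%/7⌋ = $3,947, capped at $3,316. Book value $10,500.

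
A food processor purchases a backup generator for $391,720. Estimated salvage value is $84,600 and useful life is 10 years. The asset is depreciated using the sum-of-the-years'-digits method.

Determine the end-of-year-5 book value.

Depreciable base = $391,720 − $84,600 = $307,120.
Sum of the years' digits = 10+9+8+7+6+5+4+3+2+1 = 55.
Year 1: $307,120 × 10/55 = $55,840. Book value $335,880.
Year 2: $307,120 × 9/55 = $50,256. Book value $285,624.
Year 3: $307,120 × 8/55 = $44,672. Book value $240,952.
Year 4: $307,120 × 7/55 = $39,088. Book value $201,864.
Year 5: $307,120 × 6/55 = $33,504. Book value $168,360.

$168,360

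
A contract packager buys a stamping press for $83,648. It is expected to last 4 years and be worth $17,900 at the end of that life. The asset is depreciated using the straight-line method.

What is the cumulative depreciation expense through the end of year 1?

Depreciable base = $83,648 − $17,900 = $65,748.
Annual expense = $65,748 / 4 = $16,437.
End of year 1: book value $67,211.
Accumulated through year 1 = $83,648 − $67,211 = $16,437.

$16,437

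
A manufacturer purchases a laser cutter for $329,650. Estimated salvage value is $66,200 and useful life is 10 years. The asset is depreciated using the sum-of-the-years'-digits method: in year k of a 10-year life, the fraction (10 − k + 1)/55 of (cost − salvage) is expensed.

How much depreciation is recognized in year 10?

$4,790

Depreciable base = $329,650 − $66,200 = $263,450.
Sum of the years' digits = 10+9+8+7+6+5+4+3+2+1 = 55.
Year 1: $263,450 × 10/55 = $47,900. Book value $281,750.
Year 2: $263,450 × 9/55 = $43,110. Book value $238,640.
Year 3: $263,450 × 8/55 = $38,320. Book value $200,320.
Year 4: $263,450 × 7/55 = $33,530. Book value $166,790.
Year 5: $263,450 × 6/55 = $28,740. Book value $138,050.
Year 6: $263,450 × 5/55 = $23,950. Book value $114,100.
Year 7: $263,450 × 4/55 = $19,160. Book value $94,940.
Year 8: $263,450 × 3/55 = $14,370. Book value $80,570.
Year 9: $263,450 × 2/55 = $9,580. Book value $70,990.
Year 10: $263,450 × 1/55 = $4,790. Book value $66,200.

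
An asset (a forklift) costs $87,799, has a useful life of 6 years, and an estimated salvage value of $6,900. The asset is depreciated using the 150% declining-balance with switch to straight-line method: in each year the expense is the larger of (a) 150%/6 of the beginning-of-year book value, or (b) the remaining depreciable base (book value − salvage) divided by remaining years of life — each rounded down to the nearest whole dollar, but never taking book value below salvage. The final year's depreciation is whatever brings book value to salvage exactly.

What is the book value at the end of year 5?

Depreciable base = $87,799 − $6,900 = $80,899.
Year 1: DB = ⌊$87,799 × 150%/6⌋ = $21,949; SL = ⌊$80,899/6⌋ = $13,483 → take DB $21,949. Book value $65,850.
Year 2: DB = ⌊$65,850 × 150%/6⌋ = $16,462; SL = ⌊$58,950/5⌋ = $11,790 → take DB $16,462. Book value $49,388.
Year 3: DB = ⌊$49,388 × 150%/6⌋ = $12,347; SL = ⌊$42,488/4⌋ = $10,622 → take DB $12,347. Book value $37,041.
Year 4: DB = ⌊$37,041 × 150%/6⌋ = $9,260; SL = ⌊$30,141/3⌋ = $10,047 → take SL $10,047. Book value $26,994.
Year 5: DB = ⌊$26,994 × 150%/6⌋ = $6,748; SL = ⌊$20,094/2⌋ = $10,047 → take SL $10,047. Book value $16,947.

$16,947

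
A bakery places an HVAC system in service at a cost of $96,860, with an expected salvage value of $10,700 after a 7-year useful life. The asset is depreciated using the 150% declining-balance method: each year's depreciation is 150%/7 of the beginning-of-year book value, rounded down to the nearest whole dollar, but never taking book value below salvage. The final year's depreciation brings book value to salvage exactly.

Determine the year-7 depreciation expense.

Depreciable base = $96,860 − $10,700 = $86,160.
Year 1: ⌊$96,860 × 150%/7⌋ = $20,755. Book value $76,105.
Year 2: ⌊$76,105 × 150%/7⌋ = $16,308. Book value $59,797.
Year 3: ⌊$59,797 × 150%/7⌋ = $12,813. Book value $46,984.
Year 4: ⌊$46,984 × 150%/7⌋ = $10,068. Book value $36,916.
Year 5: ⌊$36,916 × 150%/7⌋ = $7,910. Book value $29,006.
Year 6: ⌊$29,006 × 150%/7⌋ = $6,215. Book value $22,791.
Year 7 (final): $22,791 − $10,700 = $12,091. Book value $10,700.

$12,091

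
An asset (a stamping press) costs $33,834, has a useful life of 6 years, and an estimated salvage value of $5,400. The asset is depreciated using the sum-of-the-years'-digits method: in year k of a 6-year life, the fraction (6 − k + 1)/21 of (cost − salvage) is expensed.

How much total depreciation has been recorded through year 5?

Depreciable base = $33,834 − $5,400 = $28,434.
Sum of the years' digits = 6+5+4+3+2+1 = 21.
Year 1: $28,434 × 6/21 = $8,124. Book value $25,710.
Year 2: $28,434 × 5/21 = $6,770. Book value $18,940.
Year 3: $28,434 × 4/21 = $5,416. Book value $13,524.
Year 4: $28,434 × 3/21 = $4,062. Book value $9,462.
Year 5: $28,434 × 2/21 = $2,708. Book value $6,754.
Accumulated through year 5 = $33,834 − $6,754 = $27,080.

$27,080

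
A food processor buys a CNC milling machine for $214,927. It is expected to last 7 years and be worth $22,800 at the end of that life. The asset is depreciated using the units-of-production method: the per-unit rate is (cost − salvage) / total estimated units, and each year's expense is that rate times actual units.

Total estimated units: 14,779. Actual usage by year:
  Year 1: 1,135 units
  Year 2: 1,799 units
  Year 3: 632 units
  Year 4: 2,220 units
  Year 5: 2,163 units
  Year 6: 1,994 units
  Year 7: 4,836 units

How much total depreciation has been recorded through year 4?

Depreciable base = $214,927 − $22,800 = $192,127.
Rate = $192,127 / 14,779 units = $13 per unit.
Year 1: 1,135 × $13 = $14,755. Book value $200,172.
Year 2: 1,799 × $13 = $23,387. Book value $176,785.
Year 3: 632 × $13 = $8,216. Book value $168,569.
Year 4: 2,220 × $13 = $28,860. Book value $139,709.
Accumulated through year 4 = $214,927 − $139,709 = $75,218.

$75,218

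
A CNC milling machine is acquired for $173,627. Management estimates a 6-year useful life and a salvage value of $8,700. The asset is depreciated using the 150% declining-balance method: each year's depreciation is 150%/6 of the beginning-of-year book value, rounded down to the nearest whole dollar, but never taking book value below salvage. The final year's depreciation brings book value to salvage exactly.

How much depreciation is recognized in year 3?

Depreciable base = $173,627 − $8,700 = $164,927.
Year 1: ⌊$173,627 × 150%/6⌋ = $43,406. Book value $130,221.
Year 2: ⌊$130,221 × 150%/6⌋ = $32,555. Book value $97,666.
Year 3: ⌊$97,666 × 150%/6⌋ = $24,416. Book value $73,250.

$24,416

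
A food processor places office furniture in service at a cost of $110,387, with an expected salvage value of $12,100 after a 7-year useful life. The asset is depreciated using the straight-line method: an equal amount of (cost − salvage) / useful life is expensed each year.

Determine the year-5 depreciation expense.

$14,041

Depreciable base = $110,387 − $12,100 = $98,287.
Annual expense = $98,287 / 7 = $14,041.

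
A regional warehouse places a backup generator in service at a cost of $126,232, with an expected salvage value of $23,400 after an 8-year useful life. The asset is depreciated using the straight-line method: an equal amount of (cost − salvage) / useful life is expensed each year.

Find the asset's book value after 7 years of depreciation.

Depreciable base = $126,232 − $23,400 = $102,832.
Annual expense = $102,832 / 8 = $12,854.
End of year 1: book value $113,378.
End of year 2: book value $100,524.
End of year 3: book value $87,670.
End of year 4: book value $74,816.
End of year 5: book value $61,962.
End of year 6: book value $49,108.
End of year 7: book value $36,254.

$36,254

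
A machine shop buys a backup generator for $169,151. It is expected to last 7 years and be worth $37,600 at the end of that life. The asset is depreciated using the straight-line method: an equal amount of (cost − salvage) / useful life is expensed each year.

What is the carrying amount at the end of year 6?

Depreciable base = $169,151 − $37,600 = $131,551.
Annual expense = $131,551 / 7 = $18,793.
End of year 1: book value $150,358.
End of year 2: book value $131,565.
End of year 3: book value $112,772.
End of year 4: book value $93,979.
End of year 5: book value $75,186.
End of year 6: book value $56,393.

$56,393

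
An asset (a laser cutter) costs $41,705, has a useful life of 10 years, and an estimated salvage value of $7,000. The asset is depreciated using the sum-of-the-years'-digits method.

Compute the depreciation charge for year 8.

Depreciable base = $41,705 − $7,000 = $34,705.
Sum of the years' digits = 10+9+8+7+6+5+4+3+2+1 = 55.
Year 1: $34,705 × 10/55 = $6,310. Book value $35,395.
Year 2: $34,705 × 9/55 = $5,679. Book value $29,716.
Year 3: $34,705 × 8/55 = $5,048. Book value $24,668.
Year 4: $34,705 × 7/55 = $4,417. Book value $20,251.
Year 5: $34,705 × 6/55 = $3,786. Book value $16,465.
Year 6: $34,705 × 5/55 = $3,155. Book value $13,310.
Year 7: $34,705 × 4/55 = $2,524. Book value $10,786.
Year 8: $34,705 × 3/55 = $1,893. Book value $8,893.

$1,893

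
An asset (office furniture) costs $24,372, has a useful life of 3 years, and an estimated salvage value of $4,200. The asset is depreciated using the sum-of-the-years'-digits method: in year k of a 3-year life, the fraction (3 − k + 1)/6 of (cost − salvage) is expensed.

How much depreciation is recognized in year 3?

Depreciable base = $24,372 − $4,200 = $20,172.
Sum of the years' digits = 3+2+1 = 6.
Year 1: $20,172 × 3/6 = $10,086. Book value $14,286.
Year 2: $20,172 × 2/6 = $6,724. Book value $7,562.
Year 3: $20,172 × 1/6 = $3,362. Book value $4,200.

$3,362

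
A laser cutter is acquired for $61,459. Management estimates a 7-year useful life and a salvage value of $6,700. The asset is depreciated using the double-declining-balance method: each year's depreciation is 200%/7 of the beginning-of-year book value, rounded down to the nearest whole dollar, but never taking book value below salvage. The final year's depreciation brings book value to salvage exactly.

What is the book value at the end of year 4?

$16,000

Depreciable base = $61,459 − $6,700 = $54,759.
Year 1: ⌊$61,459 × 200%/7⌋ = $17,559. Book value $43,900.
Year 2: ⌊$43,900 × 200%/7⌋ = $12,542. Book value $31,358.
Year 3: ⌊$31,358 × 200%/7⌋ = $8,959. Book value $22,399.
Year 4: ⌊$22,399 × 200%/7⌋ = $6,399. Book value $16,000.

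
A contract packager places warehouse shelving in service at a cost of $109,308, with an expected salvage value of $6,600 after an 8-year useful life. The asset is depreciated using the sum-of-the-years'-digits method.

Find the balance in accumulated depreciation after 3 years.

$59,913

Depreciable base = $109,308 − $6,600 = $102,708.
Sum of the years' digits = 8+7+6+5+4+3+2+1 = 36.
Year 1: $102,708 × 8/36 = $22,824. Book value $86,484.
Year 2: $102,708 × 7/36 = $19,971. Book value $66,513.
Year 3: $102,708 × 6/36 = $17,118. Book value $49,395.
Accumulated through year 3 = $109,308 − $49,395 = $59,913.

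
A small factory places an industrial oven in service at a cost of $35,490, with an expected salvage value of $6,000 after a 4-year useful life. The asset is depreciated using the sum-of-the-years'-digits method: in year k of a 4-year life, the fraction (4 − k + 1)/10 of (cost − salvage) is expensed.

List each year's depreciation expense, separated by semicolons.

$11,796; $8,847; $5,898; $2,949

Depreciable base = $35,490 − $6,000 = $29,490.
Sum of the years' digits = 4+3+2+1 = 10.
Year 1: $29,490 × 4/10 = $11,796. Book value $23,694.
Year 2: $29,490 × 3/10 = $8,847. Book value $14,847.
Year 3: $29,490 × 2/10 = $5,898. Book value $8,949.
Year 4: $29,490 × 1/10 = $2,949. Book value $6,000.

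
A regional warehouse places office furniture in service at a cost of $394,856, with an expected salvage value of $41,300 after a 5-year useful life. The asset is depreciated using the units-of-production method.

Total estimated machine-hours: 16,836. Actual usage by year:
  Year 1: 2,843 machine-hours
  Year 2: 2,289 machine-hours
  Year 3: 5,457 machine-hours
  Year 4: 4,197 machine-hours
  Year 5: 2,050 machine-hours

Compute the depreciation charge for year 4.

$88,137

Depreciable base = $394,856 − $41,300 = $353,556.
Rate = $353,556 / 16,836 machine-hours = $21 per machine-hour.
Year 1: 2,843 × $21 = $59,703. Book value $335,153.
Year 2: 2,289 × $21 = $48,069. Book value $287,084.
Year 3: 5,457 × $21 = $114,597. Book value $172,487.
Year 4: 4,197 × $21 = $88,137. Book value $84,350.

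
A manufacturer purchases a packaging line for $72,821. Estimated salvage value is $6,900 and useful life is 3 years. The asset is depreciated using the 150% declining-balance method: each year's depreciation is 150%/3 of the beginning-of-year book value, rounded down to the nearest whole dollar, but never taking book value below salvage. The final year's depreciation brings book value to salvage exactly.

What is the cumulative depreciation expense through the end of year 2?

$54,615

Depreciable base = $72,821 − $6,900 = $65,921.
Year 1: ⌊$72,821 × 150%/3⌋ = $36,410. Book value $36,411.
Year 2: ⌊$36,411 × 150%/3⌋ = $18,205. Book value $18,206.
Accumulated through year 2 = $72,821 − $18,206 = $54,615.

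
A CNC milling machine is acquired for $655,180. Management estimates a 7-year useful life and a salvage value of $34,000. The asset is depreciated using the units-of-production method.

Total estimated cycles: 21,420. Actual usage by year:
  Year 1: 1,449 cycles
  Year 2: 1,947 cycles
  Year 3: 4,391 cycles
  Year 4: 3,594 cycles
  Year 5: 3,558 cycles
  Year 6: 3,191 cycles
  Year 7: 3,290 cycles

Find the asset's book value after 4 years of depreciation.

$325,131

Depreciable base = $655,180 − $34,000 = $621,180.
Rate = $621,180 / 21,420 cycles = $29 per cycle.
Year 1: 1,449 × $29 = $42,021. Book value $613,159.
Year 2: 1,947 × $29 = $56,463. Book value $556,696.
Year 3: 4,391 × $29 = $127,339. Book value $429,357.
Year 4: 3,594 × $29 = $104,226. Book value $325,131.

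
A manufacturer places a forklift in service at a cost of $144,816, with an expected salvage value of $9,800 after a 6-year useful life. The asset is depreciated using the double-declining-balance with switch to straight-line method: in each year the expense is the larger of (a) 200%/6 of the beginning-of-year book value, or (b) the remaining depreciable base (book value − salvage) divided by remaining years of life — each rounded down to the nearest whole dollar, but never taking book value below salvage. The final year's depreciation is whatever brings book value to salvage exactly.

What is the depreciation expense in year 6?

Depreciable base = $144,816 − $9,800 = $135,016.
Year 1: DB = ⌊$144,816 × 200%/6⌋ = $48,272; SL = ⌊$135,016/6⌋ = $22,502 → take DB $48,272. Book value $96,544.
Year 2: DB = ⌊$96,544 × 200%/6⌋ = $32,181; SL = ⌊$86,744/5⌋ = $17,348 → take DB $32,181. Book value $64,363.
Year 3: DB = ⌊$64,363 × 200%/6⌋ = $21,454; SL = ⌊$54,563/4⌋ = $13,640 → take DB $21,454. Book value $42,909.
Year 4: DB = ⌊$42,909 × 200%/6⌋ = $14,303; SL = ⌊$33,109/3⌋ = $11,036 → take DB $14,303. Book value $28,606.
Year 5: DB = ⌊$28,606 × 200%/6⌋ = $9,535; SL = ⌊$18,806/2⌋ = $9,403 → take DB $9,535. Book value $19,071.
Year 6 (final): $19,071 − $9,800 = $9,271. Book value $9,800.

$9,271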